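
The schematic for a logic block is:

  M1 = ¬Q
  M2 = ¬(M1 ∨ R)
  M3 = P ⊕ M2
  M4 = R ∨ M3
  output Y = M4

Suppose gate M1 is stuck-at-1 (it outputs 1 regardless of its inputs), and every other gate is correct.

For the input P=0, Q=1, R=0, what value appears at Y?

0

Propagate with M1 forced: M1=1 [stuck-at-1], M2=0, M3=0, M4=0.
So Y = 0. (Without the fault it would be 1.)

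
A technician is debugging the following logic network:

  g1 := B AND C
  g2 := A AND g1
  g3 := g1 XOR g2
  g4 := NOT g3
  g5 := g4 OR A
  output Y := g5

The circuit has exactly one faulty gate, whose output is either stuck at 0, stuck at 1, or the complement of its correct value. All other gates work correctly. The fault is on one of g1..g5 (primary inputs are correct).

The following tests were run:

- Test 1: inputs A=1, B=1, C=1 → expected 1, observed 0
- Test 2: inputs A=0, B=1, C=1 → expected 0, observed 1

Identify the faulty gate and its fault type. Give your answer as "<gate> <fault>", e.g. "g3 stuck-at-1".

Fault-free values for test 1 (A=1, B=1, C=1): g1=1, g2=1, g3=0, g4=1, g5=1, giving Y=1. Observed 0.
Test 1: faults giving observed 0 are {g5 stuck-at-0, g5 inverted output}.
Test 2 (A=0, B=1, C=1): fault-free g1=1, g2=0, g3=1, g4=0, g5=0 → 0; observed 1. Eliminates g5 stuck-at-0.
Only g5 inverted output is consistent with every test.

g5 inverted output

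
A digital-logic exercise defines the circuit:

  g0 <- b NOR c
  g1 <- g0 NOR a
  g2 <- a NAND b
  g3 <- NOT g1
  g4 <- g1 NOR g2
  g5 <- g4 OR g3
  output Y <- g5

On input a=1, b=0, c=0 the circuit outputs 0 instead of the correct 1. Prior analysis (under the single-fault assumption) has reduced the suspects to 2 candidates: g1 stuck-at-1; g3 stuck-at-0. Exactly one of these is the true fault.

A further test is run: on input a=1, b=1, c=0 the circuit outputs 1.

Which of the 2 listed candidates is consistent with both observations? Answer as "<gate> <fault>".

Evaluate each candidate on input a=1, b=1, c=0:
  g1 stuck-at-1: g0=0, g1=1 [stuck-at-1], g2=0, g3=0, g4=0, g5=0 → 0 — eliminated
  g3 stuck-at-0: g0=0, g1=0, g2=0, g3=0 [stuck-at-0], g4=1, g5=1 → 1 — matches
Only g3 stuck-at-0 reproduces the observed 1.

g3 stuck-at-0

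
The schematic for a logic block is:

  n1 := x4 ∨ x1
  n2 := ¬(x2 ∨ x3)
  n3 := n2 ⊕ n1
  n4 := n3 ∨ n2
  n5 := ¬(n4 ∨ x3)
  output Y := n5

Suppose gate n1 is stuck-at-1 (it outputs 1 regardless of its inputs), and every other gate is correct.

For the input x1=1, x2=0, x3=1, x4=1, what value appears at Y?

0

Propagate with n1 forced: n1=1 [stuck-at-1], n2=0, n3=1, n4=1, n5=0.
So Y = 0. (Same as the fault-free value — the fault is masked on this input.)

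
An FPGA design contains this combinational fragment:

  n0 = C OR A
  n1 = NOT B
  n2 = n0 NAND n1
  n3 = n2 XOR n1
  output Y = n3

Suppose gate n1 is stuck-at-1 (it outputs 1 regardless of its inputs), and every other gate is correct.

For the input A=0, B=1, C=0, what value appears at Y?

0

Propagate with n1 forced: n0=0, n1=1 [stuck-at-1], n2=1, n3=0.
So Y = 0. (Without the fault it would be 1.)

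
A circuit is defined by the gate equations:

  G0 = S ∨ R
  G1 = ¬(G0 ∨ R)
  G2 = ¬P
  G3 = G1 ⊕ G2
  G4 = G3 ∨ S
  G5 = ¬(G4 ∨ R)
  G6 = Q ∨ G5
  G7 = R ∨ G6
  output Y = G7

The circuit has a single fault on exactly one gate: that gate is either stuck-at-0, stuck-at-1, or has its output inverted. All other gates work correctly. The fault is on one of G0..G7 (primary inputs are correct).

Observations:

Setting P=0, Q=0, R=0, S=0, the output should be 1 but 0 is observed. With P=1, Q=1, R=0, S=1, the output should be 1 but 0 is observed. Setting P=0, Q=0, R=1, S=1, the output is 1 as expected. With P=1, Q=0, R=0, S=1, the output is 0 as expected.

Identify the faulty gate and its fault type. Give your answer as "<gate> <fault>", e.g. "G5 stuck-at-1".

G6 stuck-at-0

Fault-free values for test 1 (P=0, Q=0, R=0, S=0): G0=0, G1=1, G2=1, G3=0, G4=0, G5=1, G6=1, G7=1, giving Y=1. Observed 0.
Test 1: faults giving observed 0 are {G0 stuck-at-1, G0 inverted output, G1 stuck-at-0, G1 inverted output, G2 stuck-at-0, G2 inverted output, G3 stuck-at-1, G3 inverted output, G4 stuck-at-1, G4 inverted output, G5 stuck-at-0, G5 inverted output, G6 stuck-at-0, G6 inverted output, G7 stuck-at-0, G7 inverted output}.
Test 2 (P=1, Q=1, R=0, S=1): fault-free G0=1, G1=0, G2=0, G3=0, G4=1, G5=0, G6=1, G7=1 → 1; observed 0. Eliminates G0 stuck-at-1, G0 inverted output, G1 stuck-at-0, G1 inverted output, G2 stuck-at-0, G2 inverted output, G3 stuck-at-1, G3 inverted output, G4 stuck-at-1, G4 inverted output, G5 stuck-at-0, G5 inverted output.
Test 3 (P=0, Q=0, R=1, S=1): fault-free G0=1, G1=0, G2=1, G3=1, G4=1, G5=0, G6=0, G7=1 → 1; observed 1. Eliminates G7 stuck-at-0, G7 inverted output.
Test 4 (P=1, Q=0, R=0, S=1): fault-free G0=1, G1=0, G2=0, G3=0, G4=1, G5=0, G6=0, G7=0 → 0; observed 0. Eliminates G6 inverted output.
Only G6 stuck-at-0 is consistent with every test.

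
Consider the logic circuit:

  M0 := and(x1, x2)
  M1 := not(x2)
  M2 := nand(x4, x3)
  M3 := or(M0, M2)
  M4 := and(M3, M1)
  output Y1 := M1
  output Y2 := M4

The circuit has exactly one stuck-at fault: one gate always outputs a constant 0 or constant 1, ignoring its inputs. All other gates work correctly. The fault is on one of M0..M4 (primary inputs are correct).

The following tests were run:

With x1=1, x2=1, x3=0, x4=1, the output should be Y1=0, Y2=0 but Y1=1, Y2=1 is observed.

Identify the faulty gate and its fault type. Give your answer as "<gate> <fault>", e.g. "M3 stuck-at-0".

M1 stuck-at-1

Fault-free values for test 1 (x1=1, x2=1, x3=0, x4=1): M0=1, M1=0, M2=1, M3=1, M4=0, giving Y1=0, Y2=0. Observed Y1=1, Y2=1.
Test 1: faults giving observed Y1=1, Y2=1 are {M1 stuck-at-1}.
Only M1 stuck-at-1 is consistent with every test.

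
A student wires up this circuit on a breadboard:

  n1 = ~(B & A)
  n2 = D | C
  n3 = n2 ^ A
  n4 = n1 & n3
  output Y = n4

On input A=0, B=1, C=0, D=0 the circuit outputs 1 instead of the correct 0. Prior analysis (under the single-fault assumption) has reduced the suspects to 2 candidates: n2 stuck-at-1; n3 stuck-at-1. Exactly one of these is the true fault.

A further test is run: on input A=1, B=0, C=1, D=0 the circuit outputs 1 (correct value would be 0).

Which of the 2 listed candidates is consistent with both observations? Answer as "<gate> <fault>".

n3 stuck-at-1

Evaluate each candidate on input A=1, B=0, C=1, D=0:
  n2 stuck-at-1: n1=1, n2=1 [stuck-at-1], n3=0, n4=0 → 0 — eliminated
  n3 stuck-at-1: n1=1, n2=1, n3=1 [stuck-at-1], n4=1 → 1 — matches
Only n3 stuck-at-1 reproduces the observed 1.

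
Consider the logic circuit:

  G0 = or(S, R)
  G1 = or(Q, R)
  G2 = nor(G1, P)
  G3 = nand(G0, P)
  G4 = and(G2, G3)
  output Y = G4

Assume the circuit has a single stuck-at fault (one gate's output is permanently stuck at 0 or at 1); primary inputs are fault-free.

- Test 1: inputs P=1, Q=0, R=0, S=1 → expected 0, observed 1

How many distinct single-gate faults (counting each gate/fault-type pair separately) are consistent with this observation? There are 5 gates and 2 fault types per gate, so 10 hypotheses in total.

1

Fault-free: G0=1, G1=0, G2=0, G3=0, G4=0 → 0. Observed 1.
  G0 stuck-at-0: output 0 ✗
  G0 stuck-at-1: output 0 ✗
  G1 stuck-at-0: output 0 ✗
  G1 stuck-at-1: output 0 ✗
  G2 stuck-at-0: output 0 ✗
  G2 stuck-at-1: output 0 ✗
  G3 stuck-at-0: output 0 ✗
  G3 stuck-at-1: output 0 ✗
  G4 stuck-at-0: output 0 ✗
  G4 stuck-at-1: output 1 ✓
Consistent faults: {G4 stuck-at-1} — 1 in all.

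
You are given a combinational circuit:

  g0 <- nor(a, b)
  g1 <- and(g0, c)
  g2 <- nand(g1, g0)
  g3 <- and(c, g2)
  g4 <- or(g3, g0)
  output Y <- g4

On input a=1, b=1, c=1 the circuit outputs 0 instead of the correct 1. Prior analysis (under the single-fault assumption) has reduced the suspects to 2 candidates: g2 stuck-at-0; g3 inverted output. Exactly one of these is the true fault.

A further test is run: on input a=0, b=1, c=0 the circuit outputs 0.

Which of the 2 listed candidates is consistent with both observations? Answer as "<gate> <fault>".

Evaluate each candidate on input a=0, b=1, c=0:
  g2 stuck-at-0: g0=0, g1=0, g2=0 [stuck-at-0], g3=0, g4=0 → 0 — matches
  g3 inverted output: g0=0, g1=0, g2=1, g3=1 [inverted output], g4=1 → 1 — eliminated
Only g2 stuck-at-0 reproduces the observed 0.

g2 stuck-at-0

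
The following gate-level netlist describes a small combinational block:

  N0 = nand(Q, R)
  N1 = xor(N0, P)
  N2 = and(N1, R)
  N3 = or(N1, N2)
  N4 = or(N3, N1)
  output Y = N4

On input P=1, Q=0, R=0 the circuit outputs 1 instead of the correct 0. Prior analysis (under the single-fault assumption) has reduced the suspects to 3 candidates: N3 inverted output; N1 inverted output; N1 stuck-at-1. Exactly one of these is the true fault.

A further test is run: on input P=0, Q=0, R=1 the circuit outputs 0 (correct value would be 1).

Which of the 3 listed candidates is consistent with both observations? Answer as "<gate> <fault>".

N1 inverted output

Evaluate each candidate on input P=0, Q=0, R=1:
  N3 inverted output: N0=1, N1=1, N2=1, N3=0 [inverted output], N4=1 → 1 — eliminated
  N1 inverted output: N0=1, N1=0 [inverted output], N2=0, N3=0, N4=0 → 0 — matches
  N1 stuck-at-1: N0=1, N1=1 [stuck-at-1], N2=1, N3=1, N4=1 → 1 — eliminated
Only N1 inverted output reproduces the observed 0.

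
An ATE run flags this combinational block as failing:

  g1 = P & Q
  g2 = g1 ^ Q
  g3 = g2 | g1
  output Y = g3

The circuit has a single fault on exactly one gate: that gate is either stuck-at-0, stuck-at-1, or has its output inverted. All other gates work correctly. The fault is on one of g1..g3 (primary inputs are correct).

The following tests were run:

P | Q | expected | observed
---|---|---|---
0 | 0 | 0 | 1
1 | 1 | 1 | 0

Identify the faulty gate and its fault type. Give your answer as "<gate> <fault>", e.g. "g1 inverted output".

g3 inverted output

Fault-free values for test 1 (P=0, Q=0): g1=0, g2=0, g3=0, giving Y=0. Observed 1.
Test 1: faults giving observed 1 are {g1 stuck-at-1, g1 inverted output, g2 stuck-at-1, g2 inverted output, g3 stuck-at-1, g3 inverted output}.
Test 2 (P=1, Q=1): fault-free g1=1, g2=0, g3=1 → 1; observed 0. Eliminates g1 stuck-at-1, g1 inverted output, g2 stuck-at-1, g2 inverted output, g3 stuck-at-1.
Only g3 inverted output is consistent with every test.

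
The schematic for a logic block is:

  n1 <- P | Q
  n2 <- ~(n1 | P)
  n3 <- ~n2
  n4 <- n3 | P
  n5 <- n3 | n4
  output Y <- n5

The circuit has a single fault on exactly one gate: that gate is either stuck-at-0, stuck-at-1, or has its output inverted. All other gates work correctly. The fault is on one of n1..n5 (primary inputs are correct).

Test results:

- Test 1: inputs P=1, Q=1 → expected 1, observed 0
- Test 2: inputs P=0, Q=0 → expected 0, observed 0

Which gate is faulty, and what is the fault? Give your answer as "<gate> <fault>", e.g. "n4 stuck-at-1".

n5 stuck-at-0

Fault-free values for test 1 (P=1, Q=1): n1=1, n2=0, n3=1, n4=1, n5=1, giving Y=1. Observed 0.
Test 1: faults giving observed 0 are {n5 stuck-at-0, n5 inverted output}.
Test 2 (P=0, Q=0): fault-free n1=0, n2=1, n3=0, n4=0, n5=0 → 0; observed 0. Eliminates n5 inverted output.
Only n5 stuck-at-0 is consistent with every test.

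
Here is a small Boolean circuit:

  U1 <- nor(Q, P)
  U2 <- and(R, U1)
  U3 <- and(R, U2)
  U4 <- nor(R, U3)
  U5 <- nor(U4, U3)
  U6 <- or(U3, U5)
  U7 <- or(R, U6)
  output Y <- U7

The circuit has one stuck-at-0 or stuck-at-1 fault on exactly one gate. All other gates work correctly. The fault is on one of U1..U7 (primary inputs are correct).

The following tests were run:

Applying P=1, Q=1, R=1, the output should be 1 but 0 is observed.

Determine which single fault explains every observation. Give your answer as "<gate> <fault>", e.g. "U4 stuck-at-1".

U7 stuck-at-0

Fault-free values for test 1 (P=1, Q=1, R=1): U1=0, U2=0, U3=0, U4=0, U5=1, U6=1, U7=1, giving Y=1. Observed 0.
Test 1: faults giving observed 0 are {U7 stuck-at-0}.
Only U7 stuck-at-0 is consistent with every test.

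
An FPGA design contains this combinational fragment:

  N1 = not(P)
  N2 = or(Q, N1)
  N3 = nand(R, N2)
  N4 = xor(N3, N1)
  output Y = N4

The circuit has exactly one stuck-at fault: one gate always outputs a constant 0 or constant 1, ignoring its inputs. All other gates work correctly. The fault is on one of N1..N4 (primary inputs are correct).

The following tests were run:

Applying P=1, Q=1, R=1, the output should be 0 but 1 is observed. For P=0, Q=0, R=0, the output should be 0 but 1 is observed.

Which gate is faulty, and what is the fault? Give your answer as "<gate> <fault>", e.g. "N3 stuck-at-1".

N4 stuck-at-1

Fault-free values for test 1 (P=1, Q=1, R=1): N1=0, N2=1, N3=0, N4=0, giving Y=0. Observed 1.
Test 1: faults giving observed 1 are {N1 stuck-at-1, N2 stuck-at-0, N3 stuck-at-1, N4 stuck-at-1}.
Test 2 (P=0, Q=0, R=0): fault-free N1=1, N2=1, N3=1, N4=0 → 0; observed 1. Eliminates N1 stuck-at-1, N2 stuck-at-0, N3 stuck-at-1.
Only N4 stuck-at-1 is consistent with every test.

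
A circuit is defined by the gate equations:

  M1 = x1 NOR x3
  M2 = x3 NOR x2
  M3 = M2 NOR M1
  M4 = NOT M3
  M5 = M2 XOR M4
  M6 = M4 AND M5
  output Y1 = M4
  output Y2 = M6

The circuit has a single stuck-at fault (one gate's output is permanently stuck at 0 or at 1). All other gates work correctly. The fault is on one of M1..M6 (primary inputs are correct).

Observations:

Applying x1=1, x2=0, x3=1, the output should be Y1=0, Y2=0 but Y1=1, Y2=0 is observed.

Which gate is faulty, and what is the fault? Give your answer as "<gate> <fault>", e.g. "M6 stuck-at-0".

M2 stuck-at-1

Fault-free values for test 1 (x1=1, x2=0, x3=1): M1=0, M2=0, M3=1, M4=0, M5=0, M6=0, giving Y1=0, Y2=0. Observed Y1=1, Y2=0.
Test 1: faults giving observed Y1=1, Y2=0 are {M2 stuck-at-1}.
Only M2 stuck-at-1 is consistent with every test.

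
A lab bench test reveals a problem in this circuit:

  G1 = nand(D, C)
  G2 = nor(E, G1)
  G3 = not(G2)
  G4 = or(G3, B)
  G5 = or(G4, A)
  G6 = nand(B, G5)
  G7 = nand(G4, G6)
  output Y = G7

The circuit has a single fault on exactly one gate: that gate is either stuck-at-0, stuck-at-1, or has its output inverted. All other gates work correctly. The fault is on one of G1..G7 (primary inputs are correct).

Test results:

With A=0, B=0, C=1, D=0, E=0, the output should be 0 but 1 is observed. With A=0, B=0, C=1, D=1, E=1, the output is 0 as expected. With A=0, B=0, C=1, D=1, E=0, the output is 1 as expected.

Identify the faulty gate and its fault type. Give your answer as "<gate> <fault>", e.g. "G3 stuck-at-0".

G1 stuck-at-0

Fault-free values for test 1 (A=0, B=0, C=1, D=0, E=0): G1=1, G2=0, G3=1, G4=1, G5=1, G6=1, G7=0, giving Y=0. Observed 1.
Test 1: faults giving observed 1 are {G1 stuck-at-0, G1 inverted output, G2 stuck-at-1, G2 inverted output, G3 stuck-at-0, G3 inverted output, G4 stuck-at-0, G4 inverted output, G6 stuck-at-0, G6 inverted output, G7 stuck-at-1, G7 inverted output}.
Test 2 (A=0, B=0, C=1, D=1, E=1): fault-free G1=0, G2=0, G3=1, G4=1, G5=1, G6=1, G7=0 → 0; observed 0. Eliminates G2 stuck-at-1, G2 inverted output, G3 stuck-at-0, G3 inverted output, G4 stuck-at-0, G4 inverted output, G6 stuck-at-0, G6 inverted output, G7 stuck-at-1, G7 inverted output.
Test 3 (A=0, B=0, C=1, D=1, E=0): fault-free G1=0, G2=1, G3=0, G4=0, G5=0, G6=1, G7=1 → 1; observed 1. Eliminates G1 inverted output.
Only G1 stuck-at-0 is consistent with every test.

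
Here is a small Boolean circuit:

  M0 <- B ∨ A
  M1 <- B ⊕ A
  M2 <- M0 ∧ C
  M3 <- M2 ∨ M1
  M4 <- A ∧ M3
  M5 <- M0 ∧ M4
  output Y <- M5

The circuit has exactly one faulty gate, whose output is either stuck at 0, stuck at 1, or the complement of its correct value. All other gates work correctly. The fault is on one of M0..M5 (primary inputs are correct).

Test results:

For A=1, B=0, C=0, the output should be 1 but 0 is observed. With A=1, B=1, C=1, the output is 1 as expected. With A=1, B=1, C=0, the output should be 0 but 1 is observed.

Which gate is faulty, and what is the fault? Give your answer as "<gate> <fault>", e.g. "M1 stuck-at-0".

M1 inverted output

Fault-free values for test 1 (A=1, B=0, C=0): M0=1, M1=1, M2=0, M3=1, M4=1, M5=1, giving Y=1. Observed 0.
Test 1: faults giving observed 0 are {M0 stuck-at-0, M0 inverted output, M1 stuck-at-0, M1 inverted output, M3 stuck-at-0, M3 inverted output, M4 stuck-at-0, M4 inverted output, M5 stuck-at-0, M5 inverted output}.
Test 2 (A=1, B=1, C=1): fault-free M0=1, M1=0, M2=1, M3=1, M4=1, M5=1 → 1; observed 1. Eliminates M0 stuck-at-0, M0 inverted output, M3 stuck-at-0, M3 inverted output, M4 stuck-at-0, M4 inverted output, M5 stuck-at-0, M5 inverted output.
Test 3 (A=1, B=1, C=0): fault-free M0=1, M1=0, M2=0, M3=0, M4=0, M5=0 → 0; observed 1. Eliminates M1 stuck-at-0.
Only M1 inverted output is consistent with every test.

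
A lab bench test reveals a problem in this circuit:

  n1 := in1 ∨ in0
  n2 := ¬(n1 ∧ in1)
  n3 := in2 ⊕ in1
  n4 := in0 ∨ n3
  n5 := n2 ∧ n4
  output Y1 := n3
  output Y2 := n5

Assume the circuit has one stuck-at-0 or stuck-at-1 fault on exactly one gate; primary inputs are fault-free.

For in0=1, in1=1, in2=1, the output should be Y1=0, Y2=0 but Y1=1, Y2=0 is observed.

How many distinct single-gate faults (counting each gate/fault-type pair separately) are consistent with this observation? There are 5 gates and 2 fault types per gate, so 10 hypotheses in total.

Fault-free: n1=1, n2=0, n3=0, n4=1, n5=0 → Y1=0, Y2=0. Observed Y1=1, Y2=0.
  n1 stuck-at-0: output Y1=0, Y2=1 ✗
  n1 stuck-at-1: output Y1=0, Y2=0 ✗
  n2 stuck-at-0: output Y1=0, Y2=0 ✗
  n2 stuck-at-1: output Y1=0, Y2=1 ✗
  n3 stuck-at-0: output Y1=0, Y2=0 ✗
  n3 stuck-at-1: output Y1=1, Y2=0 ✓
  n4 stuck-at-0: output Y1=0, Y2=0 ✗
  n4 stuck-at-1: output Y1=0, Y2=0 ✗
  n5 stuck-at-0: output Y1=0, Y2=0 ✗
  n5 stuck-at-1: output Y1=0, Y2=1 ✗
Consistent faults: {n3 stuck-at-1} — 1 in all.

1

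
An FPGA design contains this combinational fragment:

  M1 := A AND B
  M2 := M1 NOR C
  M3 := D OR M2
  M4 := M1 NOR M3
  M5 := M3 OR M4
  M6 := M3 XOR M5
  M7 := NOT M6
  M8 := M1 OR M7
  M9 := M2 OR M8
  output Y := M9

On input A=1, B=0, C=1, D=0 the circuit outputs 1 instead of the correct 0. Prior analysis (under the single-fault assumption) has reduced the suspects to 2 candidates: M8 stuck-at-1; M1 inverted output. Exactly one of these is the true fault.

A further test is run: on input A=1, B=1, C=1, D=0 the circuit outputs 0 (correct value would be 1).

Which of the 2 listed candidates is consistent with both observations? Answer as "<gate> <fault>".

M1 inverted output

Evaluate each candidate on input A=1, B=1, C=1, D=0:
  M8 stuck-at-1: M1=1, M2=0, M3=0, M4=0, M5=0, M6=0, M7=1, M8=1 [stuck-at-1], M9=1 → 1 — eliminated
  M1 inverted output: M1=0 [inverted output], M2=0, M3=0, M4=1, M5=1, M6=1, M7=0, M8=0, M9=0 → 0 — matches
Only M1 inverted output reproduces the observed 0.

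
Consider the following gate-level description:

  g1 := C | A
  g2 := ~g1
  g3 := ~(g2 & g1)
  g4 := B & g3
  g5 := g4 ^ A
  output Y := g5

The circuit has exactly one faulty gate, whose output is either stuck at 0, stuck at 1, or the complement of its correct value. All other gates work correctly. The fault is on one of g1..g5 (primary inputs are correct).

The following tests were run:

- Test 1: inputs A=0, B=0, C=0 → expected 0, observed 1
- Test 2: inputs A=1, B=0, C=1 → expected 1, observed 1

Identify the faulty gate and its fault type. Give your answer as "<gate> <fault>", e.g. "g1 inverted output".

g5 stuck-at-1

Fault-free values for test 1 (A=0, B=0, C=0): g1=0, g2=1, g3=1, g4=0, g5=0, giving Y=0. Observed 1.
Test 1: faults giving observed 1 are {g4 stuck-at-1, g4 inverted output, g5 stuck-at-1, g5 inverted output}.
Test 2 (A=1, B=0, C=1): fault-free g1=1, g2=0, g3=1, g4=0, g5=1 → 1; observed 1. Eliminates g4 stuck-at-1, g4 inverted output, g5 inverted output.
Only g5 stuck-at-1 is consistent with every test.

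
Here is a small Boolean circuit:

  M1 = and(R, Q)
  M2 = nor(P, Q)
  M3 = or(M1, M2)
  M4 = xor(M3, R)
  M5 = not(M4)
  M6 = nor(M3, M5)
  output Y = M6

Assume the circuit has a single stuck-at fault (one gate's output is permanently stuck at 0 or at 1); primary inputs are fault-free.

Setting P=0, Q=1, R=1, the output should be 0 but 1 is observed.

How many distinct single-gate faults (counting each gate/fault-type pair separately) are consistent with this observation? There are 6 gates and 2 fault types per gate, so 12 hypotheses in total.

3

Fault-free: M1=1, M2=0, M3=1, M4=0, M5=1, M6=0 → 0. Observed 1.
  M1 stuck-at-0: output 1 ✓
  M1 stuck-at-1: output 0 ✗
  M2 stuck-at-0: output 0 ✗
  M2 stuck-at-1: output 0 ✗
  M3 stuck-at-0: output 1 ✓
  M3 stuck-at-1: output 0 ✗
  M4 stuck-at-0: output 0 ✗
  M4 stuck-at-1: output 0 ✗
  M5 stuck-at-0: output 0 ✗
  M5 stuck-at-1: output 0 ✗
  M6 stuck-at-0: output 0 ✗
  M6 stuck-at-1: output 1 ✓
Consistent faults: {M1 stuck-at-0, M3 stuck-at-0, M6 stuck-at-1} — 3 in all.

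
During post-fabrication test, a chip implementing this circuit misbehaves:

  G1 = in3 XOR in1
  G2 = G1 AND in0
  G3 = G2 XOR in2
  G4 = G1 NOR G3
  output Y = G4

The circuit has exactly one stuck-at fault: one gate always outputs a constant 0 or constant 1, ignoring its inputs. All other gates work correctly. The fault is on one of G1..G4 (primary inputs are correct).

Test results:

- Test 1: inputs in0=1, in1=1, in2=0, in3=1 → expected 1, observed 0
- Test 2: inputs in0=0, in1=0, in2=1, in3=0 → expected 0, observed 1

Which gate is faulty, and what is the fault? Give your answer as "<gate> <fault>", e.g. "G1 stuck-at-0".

Fault-free values for test 1 (in0=1, in1=1, in2=0, in3=1): G1=0, G2=0, G3=0, G4=1, giving Y=1. Observed 0.
Test 1: faults giving observed 0 are {G1 stuck-at-1, G2 stuck-at-1, G3 stuck-at-1, G4 stuck-at-0}.
Test 2 (in0=0, in1=0, in2=1, in3=0): fault-free G1=0, G2=0, G3=1, G4=0 → 0; observed 1. Eliminates G1 stuck-at-1, G3 stuck-at-1, G4 stuck-at-0.
Only G2 stuck-at-1 is consistent with every test.

G2 stuck-at-1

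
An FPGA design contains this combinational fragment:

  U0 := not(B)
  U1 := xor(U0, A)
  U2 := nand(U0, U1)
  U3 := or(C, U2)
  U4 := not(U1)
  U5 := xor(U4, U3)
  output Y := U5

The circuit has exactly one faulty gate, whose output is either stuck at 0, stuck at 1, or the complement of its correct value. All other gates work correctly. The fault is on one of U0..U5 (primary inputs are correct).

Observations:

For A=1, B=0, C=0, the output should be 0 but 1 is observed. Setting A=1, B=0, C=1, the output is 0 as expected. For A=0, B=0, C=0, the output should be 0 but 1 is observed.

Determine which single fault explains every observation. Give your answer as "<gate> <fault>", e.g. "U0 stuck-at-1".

Fault-free values for test 1 (A=1, B=0, C=0): U0=1, U1=0, U2=1, U3=1, U4=1, U5=0, giving Y=0. Observed 1.
Test 1: faults giving observed 1 are {U0 stuck-at-0, U0 inverted output, U2 stuck-at-0, U2 inverted output, U3 stuck-at-0, U3 inverted output, U4 stuck-at-0, U4 inverted output, U5 stuck-at-1, U5 inverted output}.
Test 2 (A=1, B=0, C=1): fault-free U0=1, U1=0, U2=1, U3=1, U4=1, U5=0 → 0; observed 0. Eliminates U0 stuck-at-0, U0 inverted output, U3 stuck-at-0, U3 inverted output, U4 stuck-at-0, U4 inverted output, U5 stuck-at-1, U5 inverted output.
Test 3 (A=0, B=0, C=0): fault-free U0=1, U1=1, U2=0, U3=0, U4=0, U5=0 → 0; observed 1. Eliminates U2 stuck-at-0.
Only U2 inverted output is consistent with every test.

U2 inverted output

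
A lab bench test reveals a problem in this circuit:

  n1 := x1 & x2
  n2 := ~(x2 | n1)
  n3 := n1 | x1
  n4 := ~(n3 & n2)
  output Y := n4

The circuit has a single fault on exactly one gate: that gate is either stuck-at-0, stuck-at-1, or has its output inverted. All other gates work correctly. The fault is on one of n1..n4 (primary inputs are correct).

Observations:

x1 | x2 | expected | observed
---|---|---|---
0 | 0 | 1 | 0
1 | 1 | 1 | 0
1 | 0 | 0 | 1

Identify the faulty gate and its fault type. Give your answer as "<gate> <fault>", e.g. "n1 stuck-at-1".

Fault-free values for test 1 (x1=0, x2=0): n1=0, n2=1, n3=0, n4=1, giving Y=1. Observed 0.
Test 1: faults giving observed 0 are {n3 stuck-at-1, n3 inverted output, n4 stuck-at-0, n4 inverted output}.
Test 2 (x1=1, x2=1): fault-free n1=1, n2=0, n3=1, n4=1 → 1; observed 0. Eliminates n3 stuck-at-1, n3 inverted output.
Test 3 (x1=1, x2=0): fault-free n1=0, n2=1, n3=1, n4=0 → 0; observed 1. Eliminates n4 stuck-at-0.
Only n4 inverted output is consistent with every test.

n4 inverted output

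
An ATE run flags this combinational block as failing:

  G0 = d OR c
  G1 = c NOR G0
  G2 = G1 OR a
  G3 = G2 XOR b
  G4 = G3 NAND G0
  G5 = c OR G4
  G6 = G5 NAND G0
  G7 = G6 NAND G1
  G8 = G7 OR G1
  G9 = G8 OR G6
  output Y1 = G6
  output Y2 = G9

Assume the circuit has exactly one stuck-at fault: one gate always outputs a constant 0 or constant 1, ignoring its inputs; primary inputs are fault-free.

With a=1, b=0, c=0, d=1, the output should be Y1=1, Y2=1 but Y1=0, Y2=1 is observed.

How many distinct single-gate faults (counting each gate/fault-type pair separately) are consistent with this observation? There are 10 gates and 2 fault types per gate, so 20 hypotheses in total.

Fault-free: G0=1, G1=0, G2=1, G3=1, G4=0, G5=0, G6=1, G7=1, G8=1, G9=1 → Y1=1, Y2=1. Observed Y1=0, Y2=1.
  G0: none of the 2 fault types match ✗
  G1: none of the 2 fault types match ✗
  G2: stuck-at-0 ✓; others ✗
  G3: stuck-at-0 ✓; others ✗
  G4: stuck-at-1 ✓; others ✗
  G5: stuck-at-1 ✓; others ✗
  G6: stuck-at-0 ✓; others ✗
  G7: none of the 2 fault types match ✗
  G8: none of the 2 fault types match ✗
  G9: none of the 2 fault types match ✗
Consistent faults: {G2 stuck-at-0, G3 stuck-at-0, G4 stuck-at-1, G5 stuck-at-1, G6 stuck-at-0} — 5 in all.

5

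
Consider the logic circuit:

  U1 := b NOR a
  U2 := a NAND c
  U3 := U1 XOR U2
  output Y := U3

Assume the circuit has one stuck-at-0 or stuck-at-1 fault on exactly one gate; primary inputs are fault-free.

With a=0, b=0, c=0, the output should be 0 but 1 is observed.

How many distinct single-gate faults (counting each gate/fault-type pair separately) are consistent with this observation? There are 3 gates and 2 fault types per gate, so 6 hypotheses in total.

Fault-free: U1=1, U2=1, U3=0 → 0. Observed 1.
  U1 stuck-at-0: output 1 ✓
  U1 stuck-at-1: output 0 ✗
  U2 stuck-at-0: output 1 ✓
  U2 stuck-at-1: output 0 ✗
  U3 stuck-at-0: output 0 ✗
  U3 stuck-at-1: output 1 ✓
Consistent faults: {U1 stuck-at-0, U2 stuck-at-0, U3 stuck-at-1} — 3 in all.

3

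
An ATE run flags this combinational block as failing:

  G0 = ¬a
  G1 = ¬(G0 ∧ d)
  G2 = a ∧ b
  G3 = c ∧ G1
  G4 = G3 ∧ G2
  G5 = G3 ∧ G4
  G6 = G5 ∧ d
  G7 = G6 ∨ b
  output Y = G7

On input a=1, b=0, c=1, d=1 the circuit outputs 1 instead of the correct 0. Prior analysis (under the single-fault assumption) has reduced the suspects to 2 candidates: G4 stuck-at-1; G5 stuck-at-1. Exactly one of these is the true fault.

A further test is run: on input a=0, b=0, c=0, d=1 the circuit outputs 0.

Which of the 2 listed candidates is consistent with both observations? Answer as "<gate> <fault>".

G4 stuck-at-1

Evaluate each candidate on input a=0, b=0, c=0, d=1:
  G4 stuck-at-1: G0=1, G1=0, G2=0, G3=0, G4=1 [stuck-at-1], G5=0, G6=0, G7=0 → 0 — matches
  G5 stuck-at-1: G0=1, G1=0, G2=0, G3=0, G4=0, G5=1 [stuck-at-1], G6=1, G7=1 → 1 — eliminated
Only G4 stuck-at-1 reproduces the observed 0.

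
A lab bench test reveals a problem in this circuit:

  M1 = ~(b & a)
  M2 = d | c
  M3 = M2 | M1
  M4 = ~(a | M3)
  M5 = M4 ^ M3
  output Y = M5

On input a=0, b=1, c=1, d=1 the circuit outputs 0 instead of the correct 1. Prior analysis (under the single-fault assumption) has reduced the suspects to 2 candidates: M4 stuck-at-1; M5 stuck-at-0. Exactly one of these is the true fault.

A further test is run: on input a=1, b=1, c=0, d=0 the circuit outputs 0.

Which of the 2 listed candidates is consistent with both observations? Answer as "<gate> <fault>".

Evaluate each candidate on input a=1, b=1, c=0, d=0:
  M4 stuck-at-1: M1=0, M2=0, M3=0, M4=1 [stuck-at-1], M5=1 → 1 — eliminated
  M5 stuck-at-0: M1=0, M2=0, M3=0, M4=0, M5=0 [stuck-at-0] → 0 — matches
Only M5 stuck-at-0 reproduces the observed 0.

M5 stuck-at-0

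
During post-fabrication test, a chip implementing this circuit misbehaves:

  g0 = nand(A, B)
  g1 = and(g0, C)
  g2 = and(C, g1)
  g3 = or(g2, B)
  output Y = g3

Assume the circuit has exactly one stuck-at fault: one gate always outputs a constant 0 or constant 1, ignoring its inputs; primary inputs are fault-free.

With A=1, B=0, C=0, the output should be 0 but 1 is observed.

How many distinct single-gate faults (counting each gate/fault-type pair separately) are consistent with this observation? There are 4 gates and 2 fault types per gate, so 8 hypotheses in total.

2

Fault-free: g0=1, g1=0, g2=0, g3=0 → 0. Observed 1.
  g0 stuck-at-0: output 0 ✗
  g0 stuck-at-1: output 0 ✗
  g1 stuck-at-0: output 0 ✗
  g1 stuck-at-1: output 0 ✗
  g2 stuck-at-0: output 0 ✗
  g2 stuck-at-1: output 1 ✓
  g3 stuck-at-0: output 0 ✗
  g3 stuck-at-1: output 1 ✓
Consistent faults: {g2 stuck-at-1, g3 stuck-at-1} — 2 in all.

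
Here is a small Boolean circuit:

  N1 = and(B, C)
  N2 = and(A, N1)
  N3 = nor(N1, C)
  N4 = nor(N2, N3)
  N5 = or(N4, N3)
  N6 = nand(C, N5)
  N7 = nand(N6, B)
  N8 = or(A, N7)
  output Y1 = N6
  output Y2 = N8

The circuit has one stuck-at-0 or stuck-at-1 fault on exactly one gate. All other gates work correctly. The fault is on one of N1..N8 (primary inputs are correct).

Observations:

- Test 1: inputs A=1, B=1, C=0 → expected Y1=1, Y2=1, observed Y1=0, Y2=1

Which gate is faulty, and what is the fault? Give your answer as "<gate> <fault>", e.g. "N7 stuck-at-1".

N6 stuck-at-0

Fault-free values for test 1 (A=1, B=1, C=0): N1=0, N2=0, N3=1, N4=0, N5=1, N6=1, N7=0, N8=1, giving Y1=1, Y2=1. Observed Y1=0, Y2=1.
Test 1: faults giving observed Y1=0, Y2=1 are {N6 stuck-at-0}.
Only N6 stuck-at-0 is consistent with every test.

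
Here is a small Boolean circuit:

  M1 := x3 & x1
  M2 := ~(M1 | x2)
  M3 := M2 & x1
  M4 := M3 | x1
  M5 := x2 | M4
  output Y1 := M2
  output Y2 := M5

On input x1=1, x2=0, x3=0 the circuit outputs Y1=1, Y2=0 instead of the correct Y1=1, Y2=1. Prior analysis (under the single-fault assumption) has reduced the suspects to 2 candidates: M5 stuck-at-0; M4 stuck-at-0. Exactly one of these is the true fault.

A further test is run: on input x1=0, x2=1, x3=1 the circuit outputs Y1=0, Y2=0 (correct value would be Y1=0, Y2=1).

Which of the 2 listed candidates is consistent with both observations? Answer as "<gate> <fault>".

Evaluate each candidate on input x1=0, x2=1, x3=1:
  M5 stuck-at-0: M1=0, M2=0, M3=0, M4=0, M5=0 [stuck-at-0] → Y1=0, Y2=0 — matches
  M4 stuck-at-0: M1=0, M2=0, M3=0, M4=0 [stuck-at-0], M5=1 → Y1=0, Y2=1 — eliminated
Only M5 stuck-at-0 reproduces the observed Y1=0, Y2=0.

M5 stuck-at-0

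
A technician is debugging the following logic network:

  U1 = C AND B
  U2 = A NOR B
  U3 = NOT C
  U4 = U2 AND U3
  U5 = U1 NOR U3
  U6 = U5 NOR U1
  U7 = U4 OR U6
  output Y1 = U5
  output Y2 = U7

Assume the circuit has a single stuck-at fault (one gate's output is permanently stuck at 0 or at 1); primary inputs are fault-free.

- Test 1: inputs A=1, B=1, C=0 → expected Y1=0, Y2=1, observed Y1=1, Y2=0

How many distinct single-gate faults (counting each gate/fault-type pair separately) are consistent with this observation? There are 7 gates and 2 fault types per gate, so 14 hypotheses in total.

Fault-free: U1=0, U2=0, U3=1, U4=0, U5=0, U6=1, U7=1 → Y1=0, Y2=1. Observed Y1=1, Y2=0.
  U1 stuck-at-0: output Y1=0, Y2=1 ✗
  U1 stuck-at-1: output Y1=0, Y2=0 ✗
  U2 stuck-at-0: output Y1=0, Y2=1 ✗
  U2 stuck-at-1: output Y1=0, Y2=1 ✗
  U3 stuck-at-0: output Y1=1, Y2=0 ✓
  U3 stuck-at-1: output Y1=0, Y2=1 ✗
  U4 stuck-at-0: output Y1=0, Y2=1 ✗
  U4 stuck-at-1: output Y1=0, Y2=1 ✗
  U5 stuck-at-0: output Y1=0, Y2=1 ✗
  U5 stuck-at-1: output Y1=1, Y2=0 ✓
  U6 stuck-at-0: output Y1=0, Y2=0 ✗
  U6 stuck-at-1: output Y1=0, Y2=1 ✗
  U7 stuck-at-0: output Y1=0, Y2=0 ✗
  U7 stuck-at-1: output Y1=0, Y2=1 ✗
Consistent faults: {U3 stuck-at-0, U5 stuck-at-1} — 2 in all.

2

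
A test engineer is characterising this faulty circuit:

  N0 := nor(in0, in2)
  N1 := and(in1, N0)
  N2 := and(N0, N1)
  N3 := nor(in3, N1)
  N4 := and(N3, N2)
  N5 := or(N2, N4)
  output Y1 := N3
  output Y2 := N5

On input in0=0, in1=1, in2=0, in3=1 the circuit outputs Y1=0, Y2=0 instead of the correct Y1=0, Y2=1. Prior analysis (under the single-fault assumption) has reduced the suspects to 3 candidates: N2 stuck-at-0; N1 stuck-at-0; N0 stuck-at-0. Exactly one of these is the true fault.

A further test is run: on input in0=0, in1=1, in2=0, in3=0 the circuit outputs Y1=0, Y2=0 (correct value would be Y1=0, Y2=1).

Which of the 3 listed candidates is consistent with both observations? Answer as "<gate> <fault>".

N2 stuck-at-0

Evaluate each candidate on input in0=0, in1=1, in2=0, in3=0:
  N2 stuck-at-0: N0=1, N1=1, N2=0 [stuck-at-0], N3=0, N4=0, N5=0 → Y1=0, Y2=0 — matches
  N1 stuck-at-0: N0=1, N1=0 [stuck-at-0], N2=0, N3=1, N4=0, N5=0 → Y1=1, Y2=0 — eliminated
  N0 stuck-at-0: N0=0 [stuck-at-0], N1=0, N2=0, N3=1, N4=0, N5=0 → Y1=1, Y2=0 — eliminated
Only N2 stuck-at-0 reproduces the observed Y1=0, Y2=0.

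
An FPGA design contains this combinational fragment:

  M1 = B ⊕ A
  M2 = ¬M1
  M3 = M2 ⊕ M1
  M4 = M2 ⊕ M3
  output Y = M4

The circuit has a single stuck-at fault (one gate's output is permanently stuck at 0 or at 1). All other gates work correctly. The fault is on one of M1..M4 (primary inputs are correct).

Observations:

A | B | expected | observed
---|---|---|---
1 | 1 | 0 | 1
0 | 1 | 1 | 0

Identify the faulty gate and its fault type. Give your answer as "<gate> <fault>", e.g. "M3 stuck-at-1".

M3 stuck-at-0

Fault-free values for test 1 (A=1, B=1): M1=0, M2=1, M3=1, M4=0, giving Y=0. Observed 1.
Test 1: faults giving observed 1 are {M1 stuck-at-1, M3 stuck-at-0, M4 stuck-at-1}.
Test 2 (A=0, B=1): fault-free M1=1, M2=0, M3=1, M4=1 → 1; observed 0. Eliminates M1 stuck-at-1, M4 stuck-at-1.
Only M3 stuck-at-0 is consistent with every test.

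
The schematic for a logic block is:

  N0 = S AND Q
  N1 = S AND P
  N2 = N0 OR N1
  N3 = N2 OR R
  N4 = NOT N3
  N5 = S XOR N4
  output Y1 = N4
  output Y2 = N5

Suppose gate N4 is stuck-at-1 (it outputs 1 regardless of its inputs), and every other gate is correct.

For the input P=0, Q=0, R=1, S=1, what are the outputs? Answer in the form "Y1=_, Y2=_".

Propagate with N4 forced: N0=0, N1=0, N2=0, N3=1, N4=1 [stuck-at-1], N5=0.
So the outputs are Y1=1, Y2=0. (Without the fault they would be Y1=0, Y2=1.)

Y1=1, Y2=0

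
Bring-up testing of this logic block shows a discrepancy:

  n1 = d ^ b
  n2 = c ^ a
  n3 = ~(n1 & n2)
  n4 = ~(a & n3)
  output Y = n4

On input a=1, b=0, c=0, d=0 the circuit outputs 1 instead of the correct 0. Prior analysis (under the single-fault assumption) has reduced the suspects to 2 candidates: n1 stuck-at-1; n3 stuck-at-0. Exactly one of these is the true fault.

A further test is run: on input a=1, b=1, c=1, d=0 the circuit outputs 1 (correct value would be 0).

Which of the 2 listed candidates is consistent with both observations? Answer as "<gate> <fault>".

n3 stuck-at-0

Evaluate each candidate on input a=1, b=1, c=1, d=0:
  n1 stuck-at-1: n1=1 [stuck-at-1], n2=0, n3=1, n4=0 → 0 — eliminated
  n3 stuck-at-0: n1=1, n2=0, n3=0 [stuck-at-0], n4=1 → 1 — matches
Only n3 stuck-at-0 reproduces the observed 1.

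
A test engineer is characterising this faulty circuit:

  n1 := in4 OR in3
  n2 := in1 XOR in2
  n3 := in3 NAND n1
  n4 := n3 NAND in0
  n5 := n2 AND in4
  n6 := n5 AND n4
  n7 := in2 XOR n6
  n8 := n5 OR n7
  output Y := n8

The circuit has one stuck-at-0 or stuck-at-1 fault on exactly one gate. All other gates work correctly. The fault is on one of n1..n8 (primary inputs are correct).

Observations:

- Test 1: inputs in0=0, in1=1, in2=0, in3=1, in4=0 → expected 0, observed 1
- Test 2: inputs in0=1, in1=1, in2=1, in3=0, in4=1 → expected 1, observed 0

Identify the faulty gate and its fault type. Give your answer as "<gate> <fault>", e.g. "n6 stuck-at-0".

n6 stuck-at-1

Fault-free values for test 1 (in0=0, in1=1, in2=0, in3=1, in4=0): n1=1, n2=1, n3=0, n4=1, n5=0, n6=0, n7=0, n8=0, giving Y=0. Observed 1.
Test 1: faults giving observed 1 are {n5 stuck-at-1, n6 stuck-at-1, n7 stuck-at-1, n8 stuck-at-1}.
Test 2 (in0=1, in1=1, in2=1, in3=0, in4=1): fault-free n1=1, n2=0, n3=1, n4=0, n5=0, n6=0, n7=1, n8=1 → 1; observed 0. Eliminates n5 stuck-at-1, n7 stuck-at-1, n8 stuck-at-1.
Only n6 stuck-at-1 is consistent with every test.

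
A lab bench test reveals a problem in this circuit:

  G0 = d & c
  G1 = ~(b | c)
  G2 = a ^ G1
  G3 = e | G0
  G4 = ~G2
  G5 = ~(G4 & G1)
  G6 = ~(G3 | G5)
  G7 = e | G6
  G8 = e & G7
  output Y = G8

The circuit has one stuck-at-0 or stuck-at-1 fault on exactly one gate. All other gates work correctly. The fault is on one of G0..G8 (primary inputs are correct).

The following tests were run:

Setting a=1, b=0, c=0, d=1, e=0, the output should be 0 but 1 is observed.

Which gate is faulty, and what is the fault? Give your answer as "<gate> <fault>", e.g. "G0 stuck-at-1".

G8 stuck-at-1

Fault-free values for test 1 (a=1, b=0, c=0, d=1, e=0): G0=0, G1=1, G2=0, G3=0, G4=1, G5=0, G6=1, G7=1, G8=0, giving Y=0. Observed 1.
Test 1: faults giving observed 1 are {G8 stuck-at-1}.
Only G8 stuck-at-1 is consistent with every test.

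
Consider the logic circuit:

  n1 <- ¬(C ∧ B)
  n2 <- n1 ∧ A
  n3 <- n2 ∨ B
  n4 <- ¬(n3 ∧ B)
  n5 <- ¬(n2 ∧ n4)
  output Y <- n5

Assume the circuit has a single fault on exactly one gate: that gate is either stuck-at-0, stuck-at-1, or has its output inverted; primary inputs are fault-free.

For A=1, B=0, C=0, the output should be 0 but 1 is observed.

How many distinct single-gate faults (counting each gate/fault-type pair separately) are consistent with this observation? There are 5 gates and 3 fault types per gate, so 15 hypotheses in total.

Fault-free: n1=1, n2=1, n3=1, n4=1, n5=0 → 0. Observed 1.
  n1: stuck-at-0, inverted output ✓; others ✗
  n2: stuck-at-0, inverted output ✓; others ✗
  n3: none of the 3 fault types match ✗
  n4: stuck-at-0, inverted output ✓; others ✗
  n5: stuck-at-1, inverted output ✓; others ✗
Consistent faults: {n1 stuck-at-0, n1 inverted output, n2 stuck-at-0, n2 inverted output, n4 stuck-at-0, n4 inverted output, n5 stuck-at-1, n5 inverted output} — 8 in all.

8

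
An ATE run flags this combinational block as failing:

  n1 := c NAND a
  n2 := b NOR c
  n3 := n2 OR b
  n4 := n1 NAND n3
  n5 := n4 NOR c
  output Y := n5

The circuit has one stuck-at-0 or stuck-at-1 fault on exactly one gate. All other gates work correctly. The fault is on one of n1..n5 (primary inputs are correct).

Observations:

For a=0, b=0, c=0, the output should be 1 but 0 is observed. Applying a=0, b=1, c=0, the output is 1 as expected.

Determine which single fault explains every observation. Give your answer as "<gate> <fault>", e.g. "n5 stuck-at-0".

Fault-free values for test 1 (a=0, b=0, c=0): n1=1, n2=1, n3=1, n4=0, n5=1, giving Y=1. Observed 0.
Test 1: faults giving observed 0 are {n1 stuck-at-0, n2 stuck-at-0, n3 stuck-at-0, n4 stuck-at-1, n5 stuck-at-0}.
Test 2 (a=0, b=1, c=0): fault-free n1=1, n2=0, n3=1, n4=0, n5=1 → 1; observed 1. Eliminates n1 stuck-at-0, n3 stuck-at-0, n4 stuck-at-1, n5 stuck-at-0.
Only n2 stuck-at-0 is consistent with every test.

n2 stuck-at-0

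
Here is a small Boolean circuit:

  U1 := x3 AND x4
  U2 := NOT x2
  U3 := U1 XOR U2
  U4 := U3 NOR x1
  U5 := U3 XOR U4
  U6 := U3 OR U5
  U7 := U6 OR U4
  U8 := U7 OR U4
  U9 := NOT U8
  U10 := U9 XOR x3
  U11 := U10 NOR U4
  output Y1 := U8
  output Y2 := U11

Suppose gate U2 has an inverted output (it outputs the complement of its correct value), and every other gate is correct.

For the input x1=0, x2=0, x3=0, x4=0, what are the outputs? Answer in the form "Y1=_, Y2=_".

Y1=1, Y2=0

Propagate with U2 forced: U1=0, U2=0 [inverted output], U3=0, U4=1, U5=1, U6=1, U7=1, U8=1, U9=0, U10=0, U11=0.
So the outputs are Y1=1, Y2=0. (Without the fault they would be Y1=1, Y2=1.)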